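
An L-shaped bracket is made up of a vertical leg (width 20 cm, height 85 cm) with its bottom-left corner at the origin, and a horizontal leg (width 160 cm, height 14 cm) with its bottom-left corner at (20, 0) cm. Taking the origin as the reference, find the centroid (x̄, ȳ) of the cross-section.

x̄ = 61.17 cm, ȳ = 22.32 cm

vertical leg: A = 20 × 85 = 1700.00, centroid at (10.00, 42.50).
horizontal leg: A = 160 × 14 = 2240.00, centroid at (100.00, 7.00).
ΣA = 3940.00 cm²
ΣAx̄ = (1700.00)(10.00) + (2240.00)(100.00) = 241000.00 cm³
ΣAȳ = (1700.00)(42.50) + (2240.00)(7.00) = 87930.00 cm³
x̄ = 241000.00 / 3940.00 = 61.17 cm
ȳ = 87930.00 / 3940.00 = 22.32 cm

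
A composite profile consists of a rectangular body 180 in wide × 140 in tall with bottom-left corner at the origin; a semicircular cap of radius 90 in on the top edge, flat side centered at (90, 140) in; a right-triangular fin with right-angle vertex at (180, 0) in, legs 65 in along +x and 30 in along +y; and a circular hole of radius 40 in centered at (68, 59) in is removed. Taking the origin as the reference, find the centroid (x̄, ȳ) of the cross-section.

Part | A | x̄ᵢ | ȳᵢ | A·x̄ᵢ | A·ȳᵢ
rectangular body | 25200.00 | 90.00 | 70.00 | 2268000.00 | 1764000.00
semicircular top | 12723.45 | 90.00 | 178.20 | 1145110.52 | 2267283.03
triangular fin | 975.00 | 201.67 | 10.00 | 196625.00 | 9750.00
hole | -5026.55 | 68.00 | 59.00 | -341805.28 | -296566.35
Σ | 33871.90 |  |  | 3267930.24 | 3744466.69
x̄ = 3267930.24 / 33871.90 = 96.48 in
ȳ = 3744466.69 / 33871.90 = 110.55 in

x̄ = 96.48 in, ȳ = 110.55 in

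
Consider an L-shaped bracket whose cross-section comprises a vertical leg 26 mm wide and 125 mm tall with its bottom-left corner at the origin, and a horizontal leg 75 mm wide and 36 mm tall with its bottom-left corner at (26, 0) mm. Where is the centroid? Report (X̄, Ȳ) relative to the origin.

X̄ = 35.92 mm, Ȳ = 42.31 mm

vertical leg: A = 26 × 125 = 3250.00, centroid at (13.00, 62.50).
horizontal leg: A = 75 × 36 = 2700.00, centroid at (63.50, 18.00).
ΣA = 5950.00 mm²
ΣAX̄ = (3250.00)(13.00) + (2700.00)(63.50) = 213700.00 mm³
ΣAȲ = (3250.00)(62.50) + (2700.00)(18.00) = 251725.00 mm³
X̄ = 213700.00 / 5950.00 = 35.92 mm
Ȳ = 251725.00 / 5950.00 = 42.31 mm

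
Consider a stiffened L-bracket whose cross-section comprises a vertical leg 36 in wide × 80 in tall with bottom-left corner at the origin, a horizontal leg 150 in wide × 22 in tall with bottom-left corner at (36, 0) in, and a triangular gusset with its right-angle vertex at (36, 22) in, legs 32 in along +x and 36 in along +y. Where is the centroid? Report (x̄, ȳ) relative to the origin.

x̄ = 65.87 in, ȳ = 25.32 in

vertical leg: A = 36 × 80 = 2880.00, centroid at (18.00, 40.00).
horizontal leg: A = 150 × 22 = 3300.00, centroid at (111.00, 11.00).
gusset: A = ½·32·36 = 576.00, centroid at (46.67, 34.00).
ΣA = 6756.00 in², ΣAx̄ = 445020.00 in³, ΣAȳ = 171084.00 in³.
x̄ = 445020.00/6756.00 = 65.87 in; ȳ = 171084.00/6756.00 = 25.32 in.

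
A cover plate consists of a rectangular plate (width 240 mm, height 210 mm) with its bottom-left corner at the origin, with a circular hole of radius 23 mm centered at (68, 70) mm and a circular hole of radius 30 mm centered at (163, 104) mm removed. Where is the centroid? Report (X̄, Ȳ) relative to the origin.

X̄ = 119.23 mm, Ȳ = 106.33 mm

plate: A = 240 × 210 = 50400.00, centroid at (120.00, 105.00).
hole 1: A = −π·23² = -1661.90, centroid at (68.00, 70.00).
hole 2: A = −π·30² = -2827.43, centroid at (163.00, 104.00).
ΣA = 45910.66 mm²
ΣAX̄ = (50400.00)(120.00) + (-1661.90)(68.00) + (-2827.43)(163.00) = 5474118.99 mm³
ΣAȲ = (50400.00)(105.00) + (-1661.90)(70.00) + (-2827.43)(104.00) = 4881613.75 mm³
X̄ = 5474118.99 / 45910.66 = 119.23 mm
Ȳ = 4881613.75 / 45910.66 = 106.33 mm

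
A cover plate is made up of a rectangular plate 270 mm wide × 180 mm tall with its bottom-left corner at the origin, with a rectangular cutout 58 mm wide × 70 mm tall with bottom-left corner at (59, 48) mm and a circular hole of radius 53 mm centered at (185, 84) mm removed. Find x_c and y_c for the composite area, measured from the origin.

plate: A = 270 × 180 = 48600.00, centroid at (135.00, 90.00).
hole 1: A = −(58 × 70) = -4060.00, centroid at (88.00, 83.00).
hole 2: A = −π·53² = -8824.73, centroid at (185.00, 84.00).
ΣA = 35715.27 mm²
ΣAx_c = (48600.00)(135.00) + (-4060.00)(88.00) + (-8824.73)(185.00) = 4571144.25 mm³
ΣAy_c = (48600.00)(90.00) + (-4060.00)(83.00) + (-8824.73)(84.00) = 3295742.36 mm³
x_c = 4571144.25 / 35715.27 = 127.99 mm
y_c = 3295742.36 / 35715.27 = 92.28 mm

x_c = 127.99 mm, y_c = 92.28 mm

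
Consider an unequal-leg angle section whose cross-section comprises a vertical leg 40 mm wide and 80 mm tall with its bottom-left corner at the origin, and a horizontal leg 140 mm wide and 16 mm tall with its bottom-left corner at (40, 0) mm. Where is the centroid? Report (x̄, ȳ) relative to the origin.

vertical leg: A = 40 × 80 = 3200.00, centroid at (20.00, 40.00).
horizontal leg: A = 140 × 16 = 2240.00, centroid at (110.00, 8.00).
ΣA = 5440.00 mm², ΣAx̄ = 310400.00 mm³, ΣAȳ = 145920.00 mm³.
x̄ = 310400.00/5440.00 = 57.06 mm; ȳ = 145920.00/5440.00 = 26.82 mm.

x̄ = 57.06 mm, ȳ = 26.82 mm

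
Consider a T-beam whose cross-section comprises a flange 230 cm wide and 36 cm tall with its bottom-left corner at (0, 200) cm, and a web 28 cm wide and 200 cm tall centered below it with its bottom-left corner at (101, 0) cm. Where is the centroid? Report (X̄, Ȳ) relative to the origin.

web: A = 28 × 200 = 5600.00, centroid at (115.00, 100.00).
flange: A = 230 × 36 = 8280.00, centroid at (115.00, 218.00).
ΣA = 13880.00 cm²
ΣAX̄ = (5600.00)(115.00) + (8280.00)(115.00) = 1596200.00 cm³
ΣAȲ = (5600.00)(100.00) + (8280.00)(218.00) = 2365040.00 cm³
X̄ = 1596200.00 / 13880.00 = 115.00 cm
Ȳ = 2365040.00 / 13880.00 = 170.39 cm

X̄ = 115.00 cm, Ȳ = 170.39 cm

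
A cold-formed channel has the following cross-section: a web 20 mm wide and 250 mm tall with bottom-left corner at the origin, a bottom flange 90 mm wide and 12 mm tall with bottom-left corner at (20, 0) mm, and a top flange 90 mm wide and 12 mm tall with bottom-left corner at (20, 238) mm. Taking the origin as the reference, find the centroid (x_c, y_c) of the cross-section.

x_c = 26.59 mm, y_c = 125.00 mm

web: A = 20 × 250 = 5000.00, centroid at (10.00, 125.00).
bottom flange: A = 90 × 12 = 1080.00, centroid at (65.00, 6.00).
top flange: A = 90 × 12 = 1080.00, centroid at (65.00, 244.00).
ΣA = 7160.00 mm²
ΣAx_c = (5000.00)(10.00) + (1080.00)(65.00) + (1080.00)(65.00) = 190400.00 mm³
ΣAy_c = (5000.00)(125.00) + (1080.00)(6.00) + (1080.00)(244.00) = 895000.00 mm³
x_c = 190400.00 / 7160.00 = 26.59 mm
y_c = 895000.00 / 7160.00 = 125.00 mm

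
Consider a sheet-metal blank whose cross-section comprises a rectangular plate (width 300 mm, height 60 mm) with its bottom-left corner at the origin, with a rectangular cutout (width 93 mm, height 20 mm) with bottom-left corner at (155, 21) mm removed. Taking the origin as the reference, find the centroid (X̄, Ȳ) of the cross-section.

Part | A | x̄ᵢ | ȳᵢ | A·x̄ᵢ | A·ȳᵢ
plate | 18000.00 | 150.00 | 30.00 | 2700000.00 | 540000.00
hole | -1860.00 | 201.50 | 31.00 | -374790.00 | -57660.00
Σ | 16140.00 |  |  | 2325210.00 | 482340.00
X̄ = 2325210.00 / 16140.00 = 144.07 mm
Ȳ = 482340.00 / 16140.00 = 29.88 mm

X̄ = 144.07 mm, Ȳ = 29.88 mm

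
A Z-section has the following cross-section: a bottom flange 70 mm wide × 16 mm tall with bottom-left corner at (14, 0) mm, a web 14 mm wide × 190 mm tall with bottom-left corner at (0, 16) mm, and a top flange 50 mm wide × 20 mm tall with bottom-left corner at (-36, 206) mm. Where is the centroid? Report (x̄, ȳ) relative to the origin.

bottom flange: A = 70 × 16 = 1120.00, centroid at (49.00, 8.00).
web: A = 14 × 190 = 2660.00, centroid at (7.00, 111.00).
top flange: A = 50 × 20 = 1000.00, centroid at (-11.00, 216.00).
ΣA = 4780.00 mm²
ΣAx̄ = (1120.00)(49.00) + (2660.00)(7.00) + (1000.00)(-11.00) = 62500.00 mm³
ΣAȳ = (1120.00)(8.00) + (2660.00)(111.00) + (1000.00)(216.00) = 520220.00 mm³
x̄ = 62500.00 / 4780.00 = 13.08 mm
ȳ = 520220.00 / 4780.00 = 108.83 mm

x̄ = 13.08 mm, ȳ = 108.83 mm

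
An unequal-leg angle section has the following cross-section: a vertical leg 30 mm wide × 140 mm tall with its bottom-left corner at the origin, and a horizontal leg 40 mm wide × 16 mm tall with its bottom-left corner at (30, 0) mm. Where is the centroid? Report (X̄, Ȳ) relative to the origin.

Part | A | x̄ᵢ | ȳᵢ | A·x̄ᵢ | A·ȳᵢ
vertical leg | 4200.00 | 15.00 | 70.00 | 63000.00 | 294000.00
horizontal leg | 640.00 | 50.00 | 8.00 | 32000.00 | 5120.00
Σ | 4840.00 |  |  | 95000.00 | 299120.00
X̄ = 95000.00 / 4840.00 = 19.63 mm
Ȳ = 299120.00 / 4840.00 = 61.80 mm

X̄ = 19.63 mm, Ȳ = 61.80 mm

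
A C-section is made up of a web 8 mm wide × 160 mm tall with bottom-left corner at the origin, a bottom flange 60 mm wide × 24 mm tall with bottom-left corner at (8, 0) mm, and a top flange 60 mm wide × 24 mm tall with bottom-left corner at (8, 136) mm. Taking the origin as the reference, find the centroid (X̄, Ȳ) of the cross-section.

X̄ = 27.54 mm, Ȳ = 80.00 mm

web: A = 8 × 160 = 1280.00, centroid at (4.00, 80.00).
bottom flange: A = 60 × 24 = 1440.00, centroid at (38.00, 12.00).
top flange: A = 60 × 24 = 1440.00, centroid at (38.00, 148.00).
ΣA = 4160.00 mm², ΣAX̄ = 114560.00 mm³, ΣAȲ = 332800.00 mm³.
X̄ = 114560.00/4160.00 = 27.54 mm; Ȳ = 332800.00/4160.00 = 80.00 mm.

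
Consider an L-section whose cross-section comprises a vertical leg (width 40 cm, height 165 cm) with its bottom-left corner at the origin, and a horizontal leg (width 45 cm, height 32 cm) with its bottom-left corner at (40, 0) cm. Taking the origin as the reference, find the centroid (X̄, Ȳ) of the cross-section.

X̄ = 27.61 cm, Ȳ = 70.59 cm

Part | A | x̄ᵢ | ȳᵢ | A·x̄ᵢ | A·ȳᵢ
vertical leg | 6600.00 | 20.00 | 82.50 | 132000.00 | 544500.00
horizontal leg | 1440.00 | 62.50 | 16.00 | 90000.00 | 23040.00
Σ | 8040.00 |  |  | 222000.00 | 567540.00
X̄ = 222000.00 / 8040.00 = 27.61 cm
Ȳ = 567540.00 / 8040.00 = 70.59 cm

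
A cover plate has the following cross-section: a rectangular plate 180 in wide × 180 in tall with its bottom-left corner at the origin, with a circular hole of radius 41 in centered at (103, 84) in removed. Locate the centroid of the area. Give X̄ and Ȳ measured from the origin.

X̄ = 87.47 in, Ȳ = 91.17 in

Part | A | x̄ᵢ | ȳᵢ | A·x̄ᵢ | A·ȳᵢ
plate | 32400.00 | 90.00 | 90.00 | 2916000.00 | 2916000.00
hole | -5281.02 | 103.00 | 84.00 | -543944.78 | -443605.45
Σ | 27118.98 |  |  | 2372055.22 | 2472394.55
X̄ = 2372055.22 / 27118.98 = 87.47 in
Ȳ = 2472394.55 / 27118.98 = 91.17 in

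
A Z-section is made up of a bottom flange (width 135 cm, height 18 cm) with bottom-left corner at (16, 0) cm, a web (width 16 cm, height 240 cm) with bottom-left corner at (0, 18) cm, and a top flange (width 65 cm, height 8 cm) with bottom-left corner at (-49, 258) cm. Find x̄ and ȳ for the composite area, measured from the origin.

x̄ = 33.14 cm, ȳ = 101.33 cm

bottom flange: A = 135 × 18 = 2430.00, centroid at (83.50, 9.00).
web: A = 16 × 240 = 3840.00, centroid at (8.00, 138.00).
top flange: A = 65 × 8 = 520.00, centroid at (-16.50, 262.00).
ΣA = 6790.00 cm², ΣAx̄ = 225045.00 cm³, ΣAȳ = 688030.00 cm³.
x̄ = 225045.00/6790.00 = 33.14 cm; ȳ = 688030.00/6790.00 = 101.33 cm.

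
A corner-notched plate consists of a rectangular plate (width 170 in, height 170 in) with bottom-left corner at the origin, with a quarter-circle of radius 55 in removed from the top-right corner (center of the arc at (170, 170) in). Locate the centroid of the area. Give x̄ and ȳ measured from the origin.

plate: A = 170 × 170 = 28900.00, centroid at (85.00, 85.00).
removed quarter-circle: A = −¼π·55² = -2375.83, centroid at (146.66, 146.66).
ΣA = 26524.17 in²
ΣAx̄ = (28900.00)(85.00) + (-2375.83)(146.66) = 2108067.33 in³
ΣAȳ = (28900.00)(85.00) + (-2375.83)(146.66) = 2108067.33 in³
x̄ = 2108067.33 / 26524.17 = 79.48 in
ȳ = 2108067.33 / 26524.17 = 79.48 in

x̄ = 79.48 in, ȳ = 79.48 in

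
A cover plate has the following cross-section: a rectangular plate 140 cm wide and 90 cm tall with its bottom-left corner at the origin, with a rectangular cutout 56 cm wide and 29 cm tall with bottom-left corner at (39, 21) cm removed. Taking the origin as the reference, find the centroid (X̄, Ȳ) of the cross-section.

X̄ = 70.44 cm, Ȳ = 46.41 cm

plate: A = 140 × 90 = 12600.00, centroid at (70.00, 45.00).
hole: A = −(56 × 29) = -1624.00, centroid at (67.00, 35.50).
ΣA = 10976.00 cm²
ΣAX̄ = (12600.00)(70.00) + (-1624.00)(67.00) = 773192.00 cm³
ΣAȲ = (12600.00)(45.00) + (-1624.00)(35.50) = 509348.00 cm³
X̄ = 773192.00 / 10976.00 = 70.44 cm
Ȳ = 509348.00 / 10976.00 = 46.41 cm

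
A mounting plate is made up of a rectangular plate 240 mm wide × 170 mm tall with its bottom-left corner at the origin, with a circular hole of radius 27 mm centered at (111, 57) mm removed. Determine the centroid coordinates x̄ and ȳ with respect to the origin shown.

x̄ = 120.54 mm, ȳ = 86.67 mm

Part | A | x̄ᵢ | ȳᵢ | A·x̄ᵢ | A·ȳᵢ
plate | 40800.00 | 120.00 | 85.00 | 4896000.00 | 3468000.00
hole | -2290.22 | 111.00 | 57.00 | -254214.54 | -130542.60
Σ | 38509.78 |  |  | 4641785.46 | 3337457.40
x̄ = 4641785.46 / 38509.78 = 120.54 mm
ȳ = 3337457.40 / 38509.78 = 86.67 mm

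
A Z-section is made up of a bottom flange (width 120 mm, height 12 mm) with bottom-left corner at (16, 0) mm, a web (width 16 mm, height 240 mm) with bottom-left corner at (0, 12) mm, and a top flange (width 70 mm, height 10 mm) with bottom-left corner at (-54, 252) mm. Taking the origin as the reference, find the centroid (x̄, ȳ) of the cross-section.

x̄ = 21.21 mm, ȳ = 116.29 mm

bottom flange: A = 120 × 12 = 1440.00, centroid at (76.00, 6.00).
web: A = 16 × 240 = 3840.00, centroid at (8.00, 132.00).
top flange: A = 70 × 10 = 700.00, centroid at (-19.00, 257.00).
ΣA = 5980.00 mm²
ΣAx̄ = (1440.00)(76.00) + (3840.00)(8.00) + (700.00)(-19.00) = 126860.00 mm³
ΣAȳ = (1440.00)(6.00) + (3840.00)(132.00) + (700.00)(257.00) = 695420.00 mm³
x̄ = 126860.00 / 5980.00 = 21.21 mm
ȳ = 695420.00 / 5980.00 = 116.29 mm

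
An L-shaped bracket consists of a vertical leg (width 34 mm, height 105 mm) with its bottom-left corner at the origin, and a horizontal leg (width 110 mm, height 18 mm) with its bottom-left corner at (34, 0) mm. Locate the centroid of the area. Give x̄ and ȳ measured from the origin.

x̄ = 42.69 mm, ȳ = 36.98 mm

Part | A | x̄ᵢ | ȳᵢ | A·x̄ᵢ | A·ȳᵢ
vertical leg | 3570.00 | 17.00 | 52.50 | 60690.00 | 187425.00
horizontal leg | 1980.00 | 89.00 | 9.00 | 176220.00 | 17820.00
Σ | 5550.00 |  |  | 236910.00 | 205245.00
x̄ = 236910.00 / 5550.00 = 42.69 mm
ȳ = 205245.00 / 5550.00 = 36.98 mm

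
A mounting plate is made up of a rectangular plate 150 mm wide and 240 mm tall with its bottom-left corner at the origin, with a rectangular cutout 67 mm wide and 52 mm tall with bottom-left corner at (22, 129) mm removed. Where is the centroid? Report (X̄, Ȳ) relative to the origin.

plate: A = 150 × 240 = 36000.00, centroid at (75.00, 120.00).
hole: A = −(67 × 52) = -3484.00, centroid at (55.50, 155.00).
ΣA = 32516.00 mm², ΣAX̄ = 2506638.00 mm³, ΣAȲ = 3779980.00 mm³.
X̄ = 2506638.00/32516.00 = 77.09 mm; Ȳ = 3779980.00/32516.00 = 116.25 mm.

X̄ = 77.09 mm, Ȳ = 116.25 mm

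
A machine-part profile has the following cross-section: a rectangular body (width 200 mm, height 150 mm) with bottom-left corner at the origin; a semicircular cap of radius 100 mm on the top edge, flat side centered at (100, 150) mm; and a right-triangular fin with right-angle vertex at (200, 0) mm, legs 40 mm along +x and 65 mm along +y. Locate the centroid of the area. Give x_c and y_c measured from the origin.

x_c = 103.13 mm, y_c = 112.77 mm

rectangular body: A = 200 × 150 = 30000.00, centroid at (100.00, 75.00).
semicircular top: A = ½π·100² = 15707.96, centroid at (100.00, 192.44).
triangular fin: A = ½·40·65 = 1300.00, centroid at (213.33, 21.67).
ΣA = 47007.96 mm²
ΣAx_c = (30000.00)(100.00) + (15707.96)(100.00) + (1300.00)(213.33) = 4848129.66 mm³
ΣAy_c = (30000.00)(75.00) + (15707.96)(192.44) + (1300.00)(21.67) = 5301027.82 mm³
x_c = 4848129.66 / 47007.96 = 103.13 mm
y_c = 5301027.82 / 47007.96 = 112.77 mm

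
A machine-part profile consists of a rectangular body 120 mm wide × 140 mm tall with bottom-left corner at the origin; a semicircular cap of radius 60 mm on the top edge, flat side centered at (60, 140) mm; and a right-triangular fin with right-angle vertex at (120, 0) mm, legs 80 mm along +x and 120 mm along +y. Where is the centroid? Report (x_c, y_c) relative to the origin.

rectangular body: A = 120 × 140 = 16800.00, centroid at (60.00, 70.00).
semicircular top: A = ½π·60² = 5654.87, centroid at (60.00, 165.46).
triangular fin: A = ½·80·120 = 4800.00, centroid at (146.67, 40.00).
ΣA = 27254.87 mm², ΣAx_c = 2051292.01 mm³, ΣAy_c = 2303681.35 mm³.
x_c = 2051292.01/27254.87 = 75.26 mm; y_c = 2303681.35/27254.87 = 84.52 mm.

x_c = 75.26 mm, y_c = 84.52 mm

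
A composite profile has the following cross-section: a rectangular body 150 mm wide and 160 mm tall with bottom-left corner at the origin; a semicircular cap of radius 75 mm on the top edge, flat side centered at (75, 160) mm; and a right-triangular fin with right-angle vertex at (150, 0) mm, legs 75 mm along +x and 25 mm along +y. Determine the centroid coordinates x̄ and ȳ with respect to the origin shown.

Part | A | x̄ᵢ | ȳᵢ | A·x̄ᵢ | A·ȳᵢ
rectangular body | 24000.00 | 75.00 | 80.00 | 1800000.00 | 1920000.00
semicircular top | 8835.73 | 75.00 | 191.83 | 662679.70 | 1694966.69
triangular fin | 937.50 | 175.00 | 8.33 | 164062.50 | 7812.50
Σ | 33773.23 |  |  | 2626742.20 | 3622779.19
x̄ = 2626742.20 / 33773.23 = 77.78 mm
ȳ = 3622779.19 / 33773.23 = 107.27 mm

x̄ = 77.78 mm, ȳ = 107.27 mm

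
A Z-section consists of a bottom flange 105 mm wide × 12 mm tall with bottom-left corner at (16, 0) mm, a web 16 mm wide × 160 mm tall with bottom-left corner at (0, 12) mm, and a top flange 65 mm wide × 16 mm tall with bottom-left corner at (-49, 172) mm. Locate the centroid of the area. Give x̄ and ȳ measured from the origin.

x̄ = 18.44 mm, ȳ = 88.53 mm

Part | A | x̄ᵢ | ȳᵢ | A·x̄ᵢ | A·ȳᵢ
bottom flange | 1260.00 | 68.50 | 6.00 | 86310.00 | 7560.00
web | 2560.00 | 8.00 | 92.00 | 20480.00 | 235520.00
top flange | 1040.00 | -16.50 | 180.00 | -17160.00 | 187200.00
Σ | 4860.00 |  |  | 89630.00 | 430280.00
x̄ = 89630.00 / 4860.00 = 18.44 mm
ȳ = 430280.00 / 4860.00 = 88.53 mm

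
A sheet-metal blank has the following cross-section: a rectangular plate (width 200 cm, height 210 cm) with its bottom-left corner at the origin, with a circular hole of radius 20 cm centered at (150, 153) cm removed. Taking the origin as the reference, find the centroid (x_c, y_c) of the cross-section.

plate: A = 200 × 210 = 42000.00, centroid at (100.00, 105.00).
hole: A = −π·20² = -1256.64, centroid at (150.00, 153.00).
ΣA = 40743.36 cm², ΣAx_c = 4011504.44 cm³, ΣAy_c = 4217734.53 cm³.
x_c = 4011504.44/40743.36 = 98.46 cm; y_c = 4217734.53/40743.36 = 103.52 cm.

x_c = 98.46 cm, y_c = 103.52 cm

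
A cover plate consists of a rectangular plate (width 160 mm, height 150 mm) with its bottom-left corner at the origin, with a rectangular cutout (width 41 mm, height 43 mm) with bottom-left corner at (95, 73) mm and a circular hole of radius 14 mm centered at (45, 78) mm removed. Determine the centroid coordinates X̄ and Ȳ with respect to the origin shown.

plate: A = 160 × 150 = 24000.00, centroid at (80.00, 75.00).
hole 1: A = −(41 × 43) = -1763.00, centroid at (115.50, 94.50).
hole 2: A = −π·14² = -615.75, centroid at (45.00, 78.00).
ΣA = 21621.25 mm², ΣAX̄ = 1688664.65 mm³, ΣAȲ = 1585367.83 mm³.
X̄ = 1688664.65/21621.25 = 78.10 mm; Ȳ = 1585367.83/21621.25 = 73.32 mm.

X̄ = 78.10 mm, Ȳ = 73.32 mm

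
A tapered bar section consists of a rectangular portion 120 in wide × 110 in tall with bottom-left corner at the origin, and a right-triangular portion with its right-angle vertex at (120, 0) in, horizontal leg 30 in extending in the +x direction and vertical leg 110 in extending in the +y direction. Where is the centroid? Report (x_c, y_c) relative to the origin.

rectangular portion: A = 120 × 110 = 13200.00, centroid at (60.00, 55.00).
triangular portion: A = ½·30·110 = 1650.00, centroid at (130.00, 36.67).
ΣA = 14850.00 in²
ΣAx_c = (13200.00)(60.00) + (1650.00)(130.00) = 1006500.00 in³
ΣAy_c = (13200.00)(55.00) + (1650.00)(36.67) = 786500.00 in³
x_c = 1006500.00 / 14850.00 = 67.78 in
y_c = 786500.00 / 14850.00 = 52.96 in

x_c = 67.78 in, y_c = 52.96 in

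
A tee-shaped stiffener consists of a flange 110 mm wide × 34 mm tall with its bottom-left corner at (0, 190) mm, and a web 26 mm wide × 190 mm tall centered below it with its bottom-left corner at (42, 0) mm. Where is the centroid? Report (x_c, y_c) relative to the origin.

Part | A | x̄ᵢ | ȳᵢ | A·x̄ᵢ | A·ȳᵢ
web | 4940.00 | 55.00 | 95.00 | 271700.00 | 469300.00
flange | 3740.00 | 55.00 | 207.00 | 205700.00 | 774180.00
Σ | 8680.00 |  |  | 477400.00 | 1243480.00
x_c = 477400.00 / 8680.00 = 55.00 mm
y_c = 1243480.00 / 8680.00 = 143.26 mm

x_c = 55.00 mm, y_c = 143.26 mm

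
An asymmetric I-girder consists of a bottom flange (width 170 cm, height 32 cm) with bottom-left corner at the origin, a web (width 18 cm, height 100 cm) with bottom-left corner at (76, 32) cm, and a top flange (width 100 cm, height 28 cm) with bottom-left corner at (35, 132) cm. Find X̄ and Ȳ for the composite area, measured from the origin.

X̄ = 85.00 cm, Ȳ = 64.09 cm

bottom flange: A = 170 × 32 = 5440.00, centroid at (85.00, 16.00).
web: A = 18 × 100 = 1800.00, centroid at (85.00, 82.00).
top flange: A = 100 × 28 = 2800.00, centroid at (85.00, 146.00).
ΣA = 10040.00 cm²
ΣAX̄ = (5440.00)(85.00) + (1800.00)(85.00) + (2800.00)(85.00) = 853400.00 cm³
ΣAȲ = (5440.00)(16.00) + (1800.00)(82.00) + (2800.00)(146.00) = 643440.00 cm³
X̄ = 853400.00 / 10040.00 = 85.00 cm
Ȳ = 643440.00 / 10040.00 = 64.09 cm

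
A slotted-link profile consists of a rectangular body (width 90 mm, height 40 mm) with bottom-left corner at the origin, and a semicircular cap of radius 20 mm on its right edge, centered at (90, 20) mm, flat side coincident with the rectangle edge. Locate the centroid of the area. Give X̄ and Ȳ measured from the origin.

X̄ = 52.95 mm, Ȳ = 20.00 mm

Part | A | x̄ᵢ | ȳᵢ | A·x̄ᵢ | A·ȳᵢ
rectangular body | 3600.00 | 45.00 | 20.00 | 162000.00 | 72000.00
semicircular end | 628.32 | 98.49 | 20.00 | 61882.00 | 12566.37
Σ | 4228.32 |  |  | 223882.00 | 84566.37
X̄ = 223882.00 / 4228.32 = 52.95 mm
Ȳ = 84566.37 / 4228.32 = 20.00 mm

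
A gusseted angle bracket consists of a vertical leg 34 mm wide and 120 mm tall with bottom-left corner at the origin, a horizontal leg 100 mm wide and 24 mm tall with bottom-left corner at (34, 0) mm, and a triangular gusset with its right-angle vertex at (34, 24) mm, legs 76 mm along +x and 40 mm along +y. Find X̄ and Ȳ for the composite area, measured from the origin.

X̄ = 45.14 mm, Ȳ = 41.29 mm

vertical leg: A = 34 × 120 = 4080.00, centroid at (17.00, 60.00).
horizontal leg: A = 100 × 24 = 2400.00, centroid at (84.00, 12.00).
gusset: A = ½·76·40 = 1520.00, centroid at (59.33, 37.33).
ΣA = 8000.00 mm²
ΣAX̄ = (4080.00)(17.00) + (2400.00)(84.00) + (1520.00)(59.33) = 361146.67 mm³
ΣAȲ = (4080.00)(60.00) + (2400.00)(12.00) + (1520.00)(37.33) = 330346.67 mm³
X̄ = 361146.67 / 8000.00 = 45.14 mm
Ȳ = 330346.67 / 8000.00 = 41.29 mm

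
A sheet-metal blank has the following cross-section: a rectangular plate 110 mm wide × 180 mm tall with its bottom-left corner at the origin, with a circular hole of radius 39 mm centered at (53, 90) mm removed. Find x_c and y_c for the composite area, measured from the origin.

x_c = 55.64 mm, y_c = 90.00 mm

Part | A | x̄ᵢ | ȳᵢ | A·x̄ᵢ | A·ȳᵢ
plate | 19800.00 | 55.00 | 90.00 | 1089000.00 | 1782000.00
hole | -4778.36 | 53.00 | 90.00 | -253253.21 | -430052.62
Σ | 15021.64 |  |  | 835746.79 | 1351947.38
x_c = 835746.79 / 15021.64 = 55.64 mm
y_c = 1351947.38 / 15021.64 = 90.00 mm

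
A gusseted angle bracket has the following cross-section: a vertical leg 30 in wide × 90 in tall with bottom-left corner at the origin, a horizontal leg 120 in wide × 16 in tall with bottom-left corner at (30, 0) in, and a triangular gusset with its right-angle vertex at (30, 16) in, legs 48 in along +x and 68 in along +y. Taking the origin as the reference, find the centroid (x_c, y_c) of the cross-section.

vertical leg: A = 30 × 90 = 2700.00, centroid at (15.00, 45.00).
horizontal leg: A = 120 × 16 = 1920.00, centroid at (90.00, 8.00).
gusset: A = ½·48·68 = 1632.00, centroid at (46.00, 38.67).
ΣA = 6252.00 in²
ΣAx_c = (2700.00)(15.00) + (1920.00)(90.00) + (1632.00)(46.00) = 288372.00 in³
ΣAy_c = (2700.00)(45.00) + (1920.00)(8.00) + (1632.00)(38.67) = 199964.00 in³
x_c = 288372.00 / 6252.00 = 46.12 in
y_c = 199964.00 / 6252.00 = 31.98 in

x_c = 46.12 in, y_c = 31.98 in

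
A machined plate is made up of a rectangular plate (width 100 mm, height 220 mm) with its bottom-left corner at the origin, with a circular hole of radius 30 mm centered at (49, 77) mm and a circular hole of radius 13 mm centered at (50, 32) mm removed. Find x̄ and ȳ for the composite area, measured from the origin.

plate: A = 100 × 220 = 22000.00, centroid at (50.00, 110.00).
hole 1: A = −π·30² = -2827.43, centroid at (49.00, 77.00).
hole 2: A = −π·13² = -530.93, centroid at (50.00, 32.00).
ΣA = 18641.64 mm², ΣAx̄ = 934909.31 mm³, ΣAȳ = 2185297.90 mm³.
x̄ = 934909.31/18641.64 = 50.15 mm; ȳ = 2185297.90/18641.64 = 117.23 mm.

x̄ = 50.15 mm, ȳ = 117.23 mm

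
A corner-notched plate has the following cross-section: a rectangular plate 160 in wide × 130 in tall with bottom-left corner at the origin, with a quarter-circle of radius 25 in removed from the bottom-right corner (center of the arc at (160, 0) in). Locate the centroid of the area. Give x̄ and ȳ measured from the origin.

plate: A = 160 × 130 = 20800.00, centroid at (80.00, 65.00).
removed quarter-circle: A = −¼π·25² = -490.87, centroid at (149.39, 10.61).
ΣA = 20309.13 in², ΣAx̄ = 1590668.52 in³, ΣAȳ = 1346791.67 in³.
x̄ = 1590668.52/20309.13 = 78.32 in; ȳ = 1346791.67/20309.13 = 66.31 in.

x̄ = 78.32 in, ȳ = 66.31 in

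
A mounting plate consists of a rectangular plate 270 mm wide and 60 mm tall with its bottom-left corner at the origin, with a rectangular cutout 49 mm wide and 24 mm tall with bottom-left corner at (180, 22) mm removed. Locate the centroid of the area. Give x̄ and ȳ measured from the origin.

x̄ = 129.56 mm, ȳ = 29.69 mm

Part | A | x̄ᵢ | ȳᵢ | A·x̄ᵢ | A·ȳᵢ
plate | 16200.00 | 135.00 | 30.00 | 2187000.00 | 486000.00
hole | -1176.00 | 204.50 | 34.00 | -240492.00 | -39984.00
Σ | 15024.00 |  |  | 1946508.00 | 446016.00
x̄ = 1946508.00 / 15024.00 = 129.56 mm
ȳ = 446016.00 / 15024.00 = 29.69 mm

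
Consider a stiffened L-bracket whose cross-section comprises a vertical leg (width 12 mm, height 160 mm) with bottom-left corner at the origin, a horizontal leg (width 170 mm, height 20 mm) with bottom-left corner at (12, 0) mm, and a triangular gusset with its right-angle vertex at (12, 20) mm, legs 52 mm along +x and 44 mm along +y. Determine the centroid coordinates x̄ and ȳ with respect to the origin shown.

x̄ = 57.99 mm, ȳ = 35.16 mm

Part | A | x̄ᵢ | ȳᵢ | A·x̄ᵢ | A·ȳᵢ
vertical leg | 1920.00 | 6.00 | 80.00 | 11520.00 | 153600.00
horizontal leg | 3400.00 | 97.00 | 10.00 | 329800.00 | 34000.00
gusset | 1144.00 | 29.33 | 34.67 | 33557.33 | 39658.67
Σ | 6464.00 |  |  | 374877.33 | 227258.67
x̄ = 374877.33 / 6464.00 = 57.99 mm
ȳ = 227258.67 / 6464.00 = 35.16 mm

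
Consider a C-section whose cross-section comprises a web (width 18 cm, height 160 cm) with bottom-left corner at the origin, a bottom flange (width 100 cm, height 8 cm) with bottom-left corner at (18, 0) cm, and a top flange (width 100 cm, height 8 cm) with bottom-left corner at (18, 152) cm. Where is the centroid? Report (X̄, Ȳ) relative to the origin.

X̄ = 30.07 cm, Ȳ = 80.00 cm

web: A = 18 × 160 = 2880.00, centroid at (9.00, 80.00).
bottom flange: A = 100 × 8 = 800.00, centroid at (68.00, 4.00).
top flange: A = 100 × 8 = 800.00, centroid at (68.00, 156.00).
ΣA = 4480.00 cm², ΣAX̄ = 134720.00 cm³, ΣAȲ = 358400.00 cm³.
X̄ = 134720.00/4480.00 = 30.07 cm; Ȳ = 358400.00/4480.00 = 80.00 cm.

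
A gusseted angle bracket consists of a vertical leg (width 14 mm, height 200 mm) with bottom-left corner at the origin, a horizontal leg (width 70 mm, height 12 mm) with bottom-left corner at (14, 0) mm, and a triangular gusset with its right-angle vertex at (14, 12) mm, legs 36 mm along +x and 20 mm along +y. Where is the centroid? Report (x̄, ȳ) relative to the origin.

x̄ = 17.53 mm, ȳ = 72.94 mm

vertical leg: A = 14 × 200 = 2800.00, centroid at (7.00, 100.00).
horizontal leg: A = 70 × 12 = 840.00, centroid at (49.00, 6.00).
gusset: A = ½·36·20 = 360.00, centroid at (26.00, 18.67).
ΣA = 4000.00 mm², ΣAx̄ = 70120.00 mm³, ΣAȳ = 291760.00 mm³.
x̄ = 70120.00/4000.00 = 17.53 mm; ȳ = 291760.00/4000.00 = 72.94 mm.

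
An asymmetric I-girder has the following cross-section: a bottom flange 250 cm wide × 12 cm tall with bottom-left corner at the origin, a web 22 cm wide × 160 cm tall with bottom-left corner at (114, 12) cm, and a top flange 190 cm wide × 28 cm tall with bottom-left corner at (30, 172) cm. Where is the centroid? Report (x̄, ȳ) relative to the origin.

Part | A | x̄ᵢ | ȳᵢ | A·x̄ᵢ | A·ȳᵢ
bottom flange | 3000.00 | 125.00 | 6.00 | 375000.00 | 18000.00
web | 3520.00 | 125.00 | 92.00 | 440000.00 | 323840.00
top flange | 5320.00 | 125.00 | 186.00 | 665000.00 | 989520.00
Σ | 11840.00 |  |  | 1480000.00 | 1331360.00
x̄ = 1480000.00 / 11840.00 = 125.00 cm
ȳ = 1331360.00 / 11840.00 = 112.45 cm

x̄ = 125.00 cm, ȳ = 112.45 cm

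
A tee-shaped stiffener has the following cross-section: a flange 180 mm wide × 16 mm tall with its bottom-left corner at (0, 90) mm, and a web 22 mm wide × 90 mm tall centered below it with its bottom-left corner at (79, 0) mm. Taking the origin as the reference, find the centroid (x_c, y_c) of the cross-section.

Part | A | x̄ᵢ | ȳᵢ | A·x̄ᵢ | A·ȳᵢ
web | 1980.00 | 90.00 | 45.00 | 178200.00 | 89100.00
flange | 2880.00 | 90.00 | 98.00 | 259200.00 | 282240.00
Σ | 4860.00 |  |  | 437400.00 | 371340.00
x_c = 437400.00 / 4860.00 = 90.00 mm
y_c = 371340.00 / 4860.00 = 76.41 mm

x_c = 90.00 mm, y_c = 76.41 mm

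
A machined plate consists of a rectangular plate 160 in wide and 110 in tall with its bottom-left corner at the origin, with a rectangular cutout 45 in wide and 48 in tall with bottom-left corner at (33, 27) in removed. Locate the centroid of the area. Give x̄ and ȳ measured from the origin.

x̄ = 83.43 in, ȳ = 55.56 in

Part | A | x̄ᵢ | ȳᵢ | A·x̄ᵢ | A·ȳᵢ
plate | 17600.00 | 80.00 | 55.00 | 1408000.00 | 968000.00
hole | -2160.00 | 55.50 | 51.00 | -119880.00 | -110160.00
Σ | 15440.00 |  |  | 1288120.00 | 857840.00
x̄ = 1288120.00 / 15440.00 = 83.43 in
ȳ = 857840.00 / 15440.00 = 55.56 in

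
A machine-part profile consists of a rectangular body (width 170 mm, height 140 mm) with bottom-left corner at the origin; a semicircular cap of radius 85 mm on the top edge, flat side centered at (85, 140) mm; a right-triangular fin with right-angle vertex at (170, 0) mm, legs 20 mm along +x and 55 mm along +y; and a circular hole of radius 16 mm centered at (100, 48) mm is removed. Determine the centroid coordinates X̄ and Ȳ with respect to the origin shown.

rectangular body: A = 170 × 140 = 23800.00, centroid at (85.00, 70.00).
semicircular top: A = ½π·85² = 11349.00, centroid at (85.00, 176.08).
triangular fin: A = ½·20·55 = 550.00, centroid at (176.67, 18.33).
hole: A = −π·16² = -804.25, centroid at (100.00, 48.00).
ΣA = 34894.76 mm², ΣAX̄ = 3004407.19 mm³, ΣAȲ = 3635756.59 mm³.
X̄ = 3004407.19/34894.76 = 86.10 mm; Ȳ = 3635756.59/34894.76 = 104.19 mm.

X̄ = 86.10 mm, Ȳ = 104.19 mm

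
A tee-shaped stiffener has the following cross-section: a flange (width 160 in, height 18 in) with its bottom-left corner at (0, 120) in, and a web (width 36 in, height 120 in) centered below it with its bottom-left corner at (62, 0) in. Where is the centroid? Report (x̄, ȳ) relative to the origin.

web: A = 36 × 120 = 4320.00, centroid at (80.00, 60.00).
flange: A = 160 × 18 = 2880.00, centroid at (80.00, 129.00).
ΣA = 7200.00 in², ΣAx̄ = 576000.00 in³, ΣAȳ = 630720.00 in³.
x̄ = 576000.00/7200.00 = 80.00 in; ȳ = 630720.00/7200.00 = 87.60 in.

x̄ = 80.00 in, ȳ = 87.60 in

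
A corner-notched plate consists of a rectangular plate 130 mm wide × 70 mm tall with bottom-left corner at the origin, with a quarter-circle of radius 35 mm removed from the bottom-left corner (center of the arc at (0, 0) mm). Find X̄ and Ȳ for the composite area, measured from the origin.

plate: A = 130 × 70 = 9100.00, centroid at (65.00, 35.00).
removed quarter-circle: A = −¼π·35² = -962.11, centroid at (14.85, 14.85).
ΣA = 8137.89 mm²
ΣAX̄ = (9100.00)(65.00) + (-962.11)(14.85) = 577208.33 mm³
ΣAȲ = (9100.00)(35.00) + (-962.11)(14.85) = 304208.33 mm³
X̄ = 577208.33 / 8137.89 = 70.93 mm
Ȳ = 304208.33 / 8137.89 = 37.38 mm

X̄ = 70.93 mm, Ȳ = 37.38 mm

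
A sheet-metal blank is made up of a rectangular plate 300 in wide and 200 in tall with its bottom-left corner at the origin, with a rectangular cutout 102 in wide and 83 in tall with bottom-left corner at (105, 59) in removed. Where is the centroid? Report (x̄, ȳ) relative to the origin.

Part | A | x̄ᵢ | ȳᵢ | A·x̄ᵢ | A·ȳᵢ
plate | 60000.00 | 150.00 | 100.00 | 9000000.00 | 6000000.00
hole | -8466.00 | 156.00 | 100.50 | -1320696.00 | -850833.00
Σ | 51534.00 |  |  | 7679304.00 | 5149167.00
x̄ = 7679304.00 / 51534.00 = 149.01 in
ȳ = 5149167.00 / 51534.00 = 99.92 in

x̄ = 149.01 in, ȳ = 99.92 in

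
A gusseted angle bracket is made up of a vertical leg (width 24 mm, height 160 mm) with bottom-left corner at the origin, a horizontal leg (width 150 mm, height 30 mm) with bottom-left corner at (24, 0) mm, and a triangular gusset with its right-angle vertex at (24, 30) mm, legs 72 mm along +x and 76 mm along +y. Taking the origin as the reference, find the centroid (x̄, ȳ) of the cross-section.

x̄ = 56.24 mm, ȳ = 47.50 mm

Part | A | x̄ᵢ | ȳᵢ | A·x̄ᵢ | A·ȳᵢ
vertical leg | 3840.00 | 12.00 | 80.00 | 46080.00 | 307200.00
horizontal leg | 4500.00 | 99.00 | 15.00 | 445500.00 | 67500.00
gusset | 2736.00 | 48.00 | 55.33 | 131328.00 | 151392.00
Σ | 11076.00 |  |  | 622908.00 | 526092.00
x̄ = 622908.00 / 11076.00 = 56.24 mm
ȳ = 526092.00 / 11076.00 = 47.50 mm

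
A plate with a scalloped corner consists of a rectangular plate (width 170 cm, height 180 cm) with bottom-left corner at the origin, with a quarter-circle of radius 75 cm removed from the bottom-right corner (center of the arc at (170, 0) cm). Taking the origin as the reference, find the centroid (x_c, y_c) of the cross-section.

x_c = 76.03 cm, y_c = 99.82 cm

plate: A = 170 × 180 = 30600.00, centroid at (85.00, 90.00).
removed quarter-circle: A = −¼π·75² = -4417.86, centroid at (138.17, 31.83).
ΣA = 26182.14 cm², ΣAx_c = 1990588.01 cm³, ΣAy_c = 2613375.00 cm³.
x_c = 1990588.01/26182.14 = 76.03 cm; y_c = 2613375.00/26182.14 = 99.82 cm.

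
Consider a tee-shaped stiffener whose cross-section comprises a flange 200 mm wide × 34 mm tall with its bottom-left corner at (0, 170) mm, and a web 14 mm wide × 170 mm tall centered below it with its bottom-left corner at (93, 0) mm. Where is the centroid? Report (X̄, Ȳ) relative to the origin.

web: A = 14 × 170 = 2380.00, centroid at (100.00, 85.00).
flange: A = 200 × 34 = 6800.00, centroid at (100.00, 187.00).
ΣA = 9180.00 mm², ΣAX̄ = 918000.00 mm³, ΣAȲ = 1473900.00 mm³.
X̄ = 918000.00/9180.00 = 100.00 mm; Ȳ = 1473900.00/9180.00 = 160.56 mm.

X̄ = 100.00 mm, Ȳ = 160.56 mm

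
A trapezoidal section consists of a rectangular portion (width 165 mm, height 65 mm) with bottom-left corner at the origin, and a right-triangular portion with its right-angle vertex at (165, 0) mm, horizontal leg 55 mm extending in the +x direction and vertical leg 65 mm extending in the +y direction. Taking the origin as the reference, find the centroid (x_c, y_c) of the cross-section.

Part | A | x̄ᵢ | ȳᵢ | A·x̄ᵢ | A·ȳᵢ
rectangular portion | 10725.00 | 82.50 | 32.50 | 884812.50 | 348562.50
triangular portion | 1787.50 | 183.33 | 21.67 | 327708.33 | 38729.17
Σ | 12512.50 |  |  | 1212520.83 | 387291.67
x_c = 1212520.83 / 12512.50 = 96.90 mm
y_c = 387291.67 / 12512.50 = 30.95 mm

x_c = 96.90 mm, y_c = 30.95 mm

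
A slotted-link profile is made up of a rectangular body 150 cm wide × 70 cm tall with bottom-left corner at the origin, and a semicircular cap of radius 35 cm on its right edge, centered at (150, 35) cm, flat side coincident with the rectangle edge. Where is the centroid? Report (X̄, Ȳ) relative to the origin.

rectangular body: A = 150 × 70 = 10500.00, centroid at (75.00, 35.00).
semicircular end: A = ½π·35² = 1924.23, centroid at (164.85, 35.00).
ΣA = 12424.23 cm²
ΣAX̄ = (10500.00)(75.00) + (1924.23)(164.85) = 1104717.16 cm³
ΣAȲ = (10500.00)(35.00) + (1924.23)(35.00) = 434847.89 cm³
X̄ = 1104717.16 / 12424.23 = 88.92 cm
Ȳ = 434847.89 / 12424.23 = 35.00 cm

X̄ = 88.92 cm, Ȳ = 35.00 cm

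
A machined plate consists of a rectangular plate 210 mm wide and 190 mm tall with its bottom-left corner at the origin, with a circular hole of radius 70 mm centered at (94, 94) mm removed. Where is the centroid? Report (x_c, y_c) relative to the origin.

plate: A = 210 × 190 = 39900.00, centroid at (105.00, 95.00).
hole: A = −π·70² = -15393.80, centroid at (94.00, 94.00).
ΣA = 24506.20 mm²
ΣAx_c = (39900.00)(105.00) + (-15393.80)(94.00) = 2742482.42 mm³
ΣAy_c = (39900.00)(95.00) + (-15393.80)(94.00) = 2343482.42 mm³
x_c = 2742482.42 / 24506.20 = 111.91 mm
y_c = 2343482.42 / 24506.20 = 95.63 mm

x_c = 111.91 mm, y_c = 95.63 mm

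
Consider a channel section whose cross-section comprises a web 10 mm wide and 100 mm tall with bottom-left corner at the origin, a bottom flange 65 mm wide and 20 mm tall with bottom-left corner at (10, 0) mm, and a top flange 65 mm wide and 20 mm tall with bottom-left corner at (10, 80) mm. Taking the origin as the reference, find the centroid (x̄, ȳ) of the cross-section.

x̄ = 32.08 mm, ȳ = 50.00 mm

Part | A | x̄ᵢ | ȳᵢ | A·x̄ᵢ | A·ȳᵢ
web | 1000.00 | 5.00 | 50.00 | 5000.00 | 50000.00
bottom flange | 1300.00 | 42.50 | 10.00 | 55250.00 | 13000.00
top flange | 1300.00 | 42.50 | 90.00 | 55250.00 | 117000.00
Σ | 3600.00 |  |  | 115500.00 | 180000.00
x̄ = 115500.00 / 3600.00 = 32.08 mm
ȳ = 180000.00 / 3600.00 = 50.00 mm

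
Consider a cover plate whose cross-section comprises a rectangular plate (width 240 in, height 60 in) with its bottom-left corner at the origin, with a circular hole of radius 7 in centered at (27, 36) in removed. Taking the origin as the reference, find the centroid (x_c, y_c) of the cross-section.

x_c = 121.00 in, y_c = 29.94 in

Part | A | x̄ᵢ | ȳᵢ | A·x̄ᵢ | A·ȳᵢ
plate | 14400.00 | 120.00 | 30.00 | 1728000.00 | 432000.00
hole | -153.94 | 27.00 | 36.00 | -4156.33 | -5541.77
Σ | 14246.06 |  |  | 1723843.67 | 426458.23
x_c = 1723843.67 / 14246.06 = 121.00 in
y_c = 426458.23 / 14246.06 = 29.94 in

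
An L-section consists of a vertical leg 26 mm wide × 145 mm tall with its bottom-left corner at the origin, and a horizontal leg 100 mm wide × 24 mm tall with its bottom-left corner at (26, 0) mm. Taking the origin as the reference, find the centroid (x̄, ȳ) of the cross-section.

Part | A | x̄ᵢ | ȳᵢ | A·x̄ᵢ | A·ȳᵢ
vertical leg | 3770.00 | 13.00 | 72.50 | 49010.00 | 273325.00
horizontal leg | 2400.00 | 76.00 | 12.00 | 182400.00 | 28800.00
Σ | 6170.00 |  |  | 231410.00 | 302125.00
x̄ = 231410.00 / 6170.00 = 37.51 mm
ȳ = 302125.00 / 6170.00 = 48.97 mm

x̄ = 37.51 mm, ȳ = 48.97 mm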